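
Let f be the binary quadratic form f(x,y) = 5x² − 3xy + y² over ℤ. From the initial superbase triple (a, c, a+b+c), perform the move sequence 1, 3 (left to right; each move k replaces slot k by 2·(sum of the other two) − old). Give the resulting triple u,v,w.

start (5,1,3) = (f(1,0),f(0,1),f(1,1))
replace slot 1: 2·(1+3) − 5 = 3 → (3,1,3)
replace slot 3: 2·(3+1) − 3 = 5 → (3,1,5)

3,1,5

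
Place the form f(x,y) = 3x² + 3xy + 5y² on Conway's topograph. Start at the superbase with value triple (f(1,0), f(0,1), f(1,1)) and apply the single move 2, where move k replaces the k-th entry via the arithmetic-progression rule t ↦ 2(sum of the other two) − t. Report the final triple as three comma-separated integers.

start (3,5,11) = (f(1,0),f(0,1),f(1,1))
replace slot 2: 2·(3+11) − 5 = 23 → (3,23,11)

3,23,11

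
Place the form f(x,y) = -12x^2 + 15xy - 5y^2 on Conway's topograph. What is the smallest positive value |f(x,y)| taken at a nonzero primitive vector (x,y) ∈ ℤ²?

translate: b→9 (≡-15 mod 24), so (12,-15,5)→(12,9,2)
flip: (12,9,2)→(2,-9,12)
translate: b→-1 (≡-9 mod 4), so (2,-9,12)→(2,-1,2)
flip: (2,-1,2)→(2,1,2)
reduced (well bottom): (2,1,2) with a≤c, −a<b≤a
well minimum |f| = |-2| = 2 (negative-definite)

2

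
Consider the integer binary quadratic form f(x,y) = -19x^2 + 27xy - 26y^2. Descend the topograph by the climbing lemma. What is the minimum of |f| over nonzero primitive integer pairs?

translate: b→11 (≡-27 mod 38), so (19,-27,26)→(19,11,18)
flip: (19,11,18)→(18,-11,19)
reduced (well bottom): (18,-11,19) with a≤c, −a<b≤a
well minimum |f| = |-18| = 18 (negative-definite)

18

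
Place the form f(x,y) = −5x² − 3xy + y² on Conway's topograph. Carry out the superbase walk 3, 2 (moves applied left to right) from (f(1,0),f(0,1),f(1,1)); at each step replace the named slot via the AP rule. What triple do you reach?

start (-5,1,-7) = (f(1,0),f(0,1),f(1,1))
replace slot 3: 2·((-5)+1) − (-7) = -1 → (-5,1,-1)
replace slot 2: 2·((-5)+(-1)) − 1 = -13 → (-5,-13,-1)

-5,-13,-1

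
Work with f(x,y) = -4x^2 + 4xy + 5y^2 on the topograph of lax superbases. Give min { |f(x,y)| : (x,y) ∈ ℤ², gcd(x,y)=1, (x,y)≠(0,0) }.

river: ρ → (5,6,-3)
river: ρ → (-3,6,5)
river: ρ → (5,4,-4)
river: ρ → (-4,4,5)
closes: descent 0, river 4
min |a| on river = 3

3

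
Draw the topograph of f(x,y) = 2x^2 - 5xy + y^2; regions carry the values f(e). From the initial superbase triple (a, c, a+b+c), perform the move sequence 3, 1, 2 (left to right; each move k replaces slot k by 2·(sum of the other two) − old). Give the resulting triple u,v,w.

start (2,1,-2) = (f(1,0),f(0,1),f(1,1))
replace slot 3: 2·(2+1) − (-2) = 8 → (2,1,8)
replace slot 1: 2·(1+8) − 2 = 16 → (16,1,8)
replace slot 2: 2·(16+8) − 1 = 47 → (16,47,8)

16,47,8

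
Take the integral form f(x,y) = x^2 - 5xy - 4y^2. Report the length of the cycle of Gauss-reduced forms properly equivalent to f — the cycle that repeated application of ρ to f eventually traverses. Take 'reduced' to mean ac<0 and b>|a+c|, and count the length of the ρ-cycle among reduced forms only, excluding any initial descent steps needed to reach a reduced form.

D = 41, ⌊√D⌋ = 6
descent: ρ → (-4,5,1)  [lands on river]
river: ρ → (1,5,-4)
river: ρ → (-4,3,2)
river: ρ → (2,5,-2)
river: ρ → (-2,3,4)
river: ρ → (4,5,-1)
river: ρ → (-1,5,4)
river: ρ → (4,3,-2)
river: ρ → (-2,5,2)
river: ρ → (2,3,-4)
ρ-cycle length = 10 (tail of 1 descent step not counted)

10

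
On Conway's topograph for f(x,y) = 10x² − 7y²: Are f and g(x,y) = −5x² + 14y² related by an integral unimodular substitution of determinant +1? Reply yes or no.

D₁ = 280, D₂ = 280
river cycle of f (length 4): (-7, 14, 3), (3, 16, -2), (-2, 16, 3), (3, 14, -7)
river cycle of g (length 6): (-5, 10, 9), (9, 8, -6), (-6, 16, 1), (1, 16, -6), (-6, 8, 9), (9, 10, -5)
cycles differ ⇒ inequivalent

no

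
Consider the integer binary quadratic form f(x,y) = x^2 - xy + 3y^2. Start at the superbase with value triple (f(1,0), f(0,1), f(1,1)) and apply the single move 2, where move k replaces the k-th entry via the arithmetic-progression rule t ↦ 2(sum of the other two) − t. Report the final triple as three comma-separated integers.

start (1,3,3) = (f(1,0),f(0,1),f(1,1))
replace slot 2: 2·(1+3) − 3 = 5 → (1,5,3)

1,5,3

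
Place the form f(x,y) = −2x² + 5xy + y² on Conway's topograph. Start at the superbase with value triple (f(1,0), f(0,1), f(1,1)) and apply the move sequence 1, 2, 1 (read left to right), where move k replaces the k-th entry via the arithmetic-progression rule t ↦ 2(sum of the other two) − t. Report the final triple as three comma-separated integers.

start (-2,1,4) = (f(1,0),f(0,1),f(1,1))
replace slot 1: 2·(1+4) − (-2) = 12 → (12,1,4)
replace slot 2: 2·(12+4) − 1 = 31 → (12,31,4)
replace slot 1: 2·(31+4) − 12 = 58 → (58,31,4)

58,31,4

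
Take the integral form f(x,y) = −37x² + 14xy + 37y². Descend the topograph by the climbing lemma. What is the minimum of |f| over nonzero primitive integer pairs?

river: ρ → (37,60,-14)
river: ρ → (-14,52,53)
river: ρ → (53,54,-13)
river: ρ → (-13,50,61)
river: ρ → (61,72,-2)
river: ρ → (-2,72,61)
river: ρ → (61,50,-13)
river: ρ → (-13,54,53)
river: ρ → (53,52,-14)
river: ρ → (-14,60,37)
river: ρ → (37,14,-37)
river: ρ → (-37,60,14)
river: ρ → (14,52,-53)
river: ρ → (-53,54,13)
river: ρ → (13,50,-61)
river: ρ → (-61,72,2)
river: ρ → (2,72,-61)
river: ρ → (-61,50,13)
river: ρ → (13,54,-53)
river: ρ → (-53,52,14)
river: ρ → (14,60,-37)
river: ρ → (-37,14,37)
closes: descent 0, river 22
min |a| on river = 2

2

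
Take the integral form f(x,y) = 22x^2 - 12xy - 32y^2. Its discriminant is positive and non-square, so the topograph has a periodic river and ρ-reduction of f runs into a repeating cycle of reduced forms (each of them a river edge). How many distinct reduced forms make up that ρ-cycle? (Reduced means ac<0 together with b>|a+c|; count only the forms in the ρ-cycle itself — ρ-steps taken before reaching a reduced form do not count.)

D = 2960, ⌊√D⌋ = 54
descent: ρ → (-32,12,22)  [lands on river]
river: ρ → (22,32,-22)
river: ρ → (-22,12,32)
river: ρ → (32,52,-2)
river: ρ → (-2,52,32)
river: ρ → (32,12,-22)
river: ρ → (-22,32,22)
river: ρ → (22,12,-32)
river: ρ → (-32,52,2)
river: ρ → (2,52,-32)
ρ-cycle length = 10 (tail of 1 descent step not counted)

10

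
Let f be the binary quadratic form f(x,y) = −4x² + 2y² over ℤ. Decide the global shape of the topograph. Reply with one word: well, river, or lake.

D = b²−4ac = 0² − 4·(-4)·2 = 32
D > 0 non-square ⇒ indefinite ⇒ periodic river

river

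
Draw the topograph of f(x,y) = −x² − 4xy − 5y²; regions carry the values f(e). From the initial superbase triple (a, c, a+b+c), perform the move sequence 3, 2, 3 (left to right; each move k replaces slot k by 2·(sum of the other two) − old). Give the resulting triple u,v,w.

start (-1,-5,-10) = (f(1,0),f(0,1),f(1,1))
replace slot 3: 2·((-1)+(-5)) − (-10) = -2 → (-1,-5,-2)
replace slot 2: 2·((-1)+(-2)) − (-5) = -1 → (-1,-1,-2)
replace slot 3: 2·((-1)+(-1)) − (-2) = -2 → (-1,-1,-2)

-1,-1,-2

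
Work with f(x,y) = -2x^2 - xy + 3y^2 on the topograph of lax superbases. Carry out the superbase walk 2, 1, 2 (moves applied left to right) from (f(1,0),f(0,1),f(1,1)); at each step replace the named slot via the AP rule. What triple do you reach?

start (-2,3,0) = (f(1,0),f(0,1),f(1,1))
replace slot 2: 2·((-2)+0) − 3 = -7 → (-2,-7,0)
replace slot 1: 2·((-7)+0) − (-2) = -12 → (-12,-7,0)
replace slot 2: 2·((-12)+0) − (-7) = -17 → (-12,-17,0)

-12,-17,0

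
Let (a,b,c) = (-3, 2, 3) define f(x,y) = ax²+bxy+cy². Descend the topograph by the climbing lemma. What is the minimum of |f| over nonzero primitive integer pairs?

river: ρ → (3,4,-2)
river: ρ → (-2,4,3)
river: ρ → (3,2,-3)
river: ρ → (-3,4,2)
river: ρ → (2,4,-3)
river: ρ → (-3,2,3)
closes: descent 0, river 6
min |a| on river = 2

2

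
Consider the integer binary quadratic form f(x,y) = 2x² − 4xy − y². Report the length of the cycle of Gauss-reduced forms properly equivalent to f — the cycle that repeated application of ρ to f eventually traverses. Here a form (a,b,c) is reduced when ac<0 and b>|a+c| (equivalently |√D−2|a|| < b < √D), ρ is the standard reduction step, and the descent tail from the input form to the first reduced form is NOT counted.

D = 24, ⌊√D⌋ = 4
descent: ρ → (-1,4,2)  [lands on river]
river: ρ → (2,4,-1)
ρ-cycle length = 2 (tail of 1 descent step not counted)

2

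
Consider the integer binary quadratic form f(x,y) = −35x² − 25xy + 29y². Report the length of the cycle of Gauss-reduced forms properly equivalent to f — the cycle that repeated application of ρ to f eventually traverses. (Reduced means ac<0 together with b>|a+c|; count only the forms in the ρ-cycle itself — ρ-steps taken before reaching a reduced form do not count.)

D = 4685, ⌊√D⌋ = 68
descent: ρ → (29,25,-35)  [lands on river]
river: ρ → (-35,45,19)
river: ρ → (19,31,-49)
river: ρ → (-49,67,1)
river: ρ → (1,67,-49)
river: ρ → (-49,31,19)
river: ρ → (19,45,-35)
river: ρ → (-35,25,29)
river: ρ → (29,33,-31)
river: ρ → (-31,29,31)
river: ρ → (31,33,-29)
river: ρ → (-29,25,35)
river: ρ → (35,45,-19)
river: ρ → (-19,31,49)
river: ρ → (49,67,-1)
river: ρ → (-1,67,49)
river: ρ → (49,31,-19)
river: ρ → (-19,45,35)
river: ρ → (35,25,-29)
river: ρ → (-29,33,31)
river: ρ → (31,29,-31)
river: ρ → (-31,33,29)
ρ-cycle length = 22 (tail of 1 descent step not counted)

22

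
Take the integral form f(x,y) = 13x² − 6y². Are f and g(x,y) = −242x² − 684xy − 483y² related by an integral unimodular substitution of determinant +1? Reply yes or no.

D₁ = 312, D₂ = 312
river cycle of f (length 4): (-6, 12, 7), (7, 16, -2), (-2, 16, 7), (7, 12, -6)
river cycle of g (length 4): (-6, 12, 7), (7, 16, -2), (-2, 16, 7), (7, 12, -6)
cycles coincide ⇒ equivalent

yes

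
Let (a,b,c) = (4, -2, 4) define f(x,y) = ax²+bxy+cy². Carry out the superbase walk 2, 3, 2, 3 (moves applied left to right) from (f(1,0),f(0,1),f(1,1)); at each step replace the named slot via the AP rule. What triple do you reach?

start (4,4,6) = (f(1,0),f(0,1),f(1,1))
replace slot 2: 2·(4+6) − 4 = 16 → (4,16,6)
replace slot 3: 2·(4+16) − 6 = 34 → (4,16,34)
replace slot 2: 2·(4+34) − 16 = 60 → (4,60,34)
replace slot 3: 2·(4+60) − 34 = 94 → (4,60,94)

4,60,94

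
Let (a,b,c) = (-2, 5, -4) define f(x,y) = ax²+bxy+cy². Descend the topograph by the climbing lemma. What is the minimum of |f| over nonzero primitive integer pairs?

translate: b→-1 (≡-5 mod 4), so (2,-5,4)→(2,-1,1)
flip: (2,-1,1)→(1,1,2)
reduced (well bottom): (1,1,2) with a≤c, −a<b≤a
well minimum |f| = |-1| = 1 (negative-definite)

1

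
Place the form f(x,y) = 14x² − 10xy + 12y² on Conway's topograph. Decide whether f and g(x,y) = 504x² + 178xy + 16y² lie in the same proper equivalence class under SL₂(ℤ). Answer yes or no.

D₁ = -572, D₂ = -572
f: flip: (14,-10,12)→(12,10,14)
f: reduced (well bottom): (12,10,14) with a≤c, −a<b≤a
g: flip: (504,178,16)→(16,-178,504)
g: translate: b→14 (≡-178 mod 32), so (16,-178,504)→(16,14,12)
g: flip: (16,14,12)→(12,-14,16)
g: translate: b→10 (≡-14 mod 24), so (12,-14,16)→(12,10,14)
g: reduced (well bottom): (12,10,14) with a≤c, −a<b≤a
reduced forms (12, 10, 14) vs (12, 10, 14) ⇒ equivalent

yes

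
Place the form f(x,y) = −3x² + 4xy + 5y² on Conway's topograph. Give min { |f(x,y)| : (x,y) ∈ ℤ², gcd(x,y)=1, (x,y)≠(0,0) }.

river: ρ → (5,6,-2)
river: ρ → (-2,6,5)
river: ρ → (5,4,-3)
river: ρ → (-3,8,1)
river: ρ → (1,8,-3)
river: ρ → (-3,4,5)
closes: descent 0, river 6
min |a| on river = 1

1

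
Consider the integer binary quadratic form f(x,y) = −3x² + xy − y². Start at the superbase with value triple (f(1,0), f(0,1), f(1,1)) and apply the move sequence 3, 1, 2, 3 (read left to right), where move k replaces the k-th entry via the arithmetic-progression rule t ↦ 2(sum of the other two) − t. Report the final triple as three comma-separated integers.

start (-3,-1,-3) = (f(1,0),f(0,1),f(1,1))
replace slot 3: 2·((-3)+(-1)) − (-3) = -5 → (-3,-1,-5)
replace slot 1: 2·((-1)+(-5)) − (-3) = -9 → (-9,-1,-5)
replace slot 2: 2·((-9)+(-5)) − (-1) = -27 → (-9,-27,-5)
replace slot 3: 2·((-9)+(-27)) − (-5) = -67 → (-9,-27,-67)

-9,-27,-67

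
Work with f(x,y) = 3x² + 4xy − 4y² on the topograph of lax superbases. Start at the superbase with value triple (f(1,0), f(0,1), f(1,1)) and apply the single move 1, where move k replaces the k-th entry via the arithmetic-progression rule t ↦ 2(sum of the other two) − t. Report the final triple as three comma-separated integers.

start (3,-4,3) = (f(1,0),f(0,1),f(1,1))
replace slot 1: 2·((-4)+3) − 3 = -5 → (-5,-4,3)

-5,-4,3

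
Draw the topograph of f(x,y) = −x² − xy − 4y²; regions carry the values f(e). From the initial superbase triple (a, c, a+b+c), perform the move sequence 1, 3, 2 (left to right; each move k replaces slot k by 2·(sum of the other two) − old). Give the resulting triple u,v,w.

start (-1,-4,-6) = (f(1,0),f(0,1),f(1,1))
replace slot 1: 2·((-4)+(-6)) − (-1) = -19 → (-19,-4,-6)
replace slot 3: 2·((-19)+(-4)) − (-6) = -40 → (-19,-4,-40)
replace slot 2: 2·((-19)+(-40)) − (-4) = -114 → (-19,-114,-40)

-19,-114,-40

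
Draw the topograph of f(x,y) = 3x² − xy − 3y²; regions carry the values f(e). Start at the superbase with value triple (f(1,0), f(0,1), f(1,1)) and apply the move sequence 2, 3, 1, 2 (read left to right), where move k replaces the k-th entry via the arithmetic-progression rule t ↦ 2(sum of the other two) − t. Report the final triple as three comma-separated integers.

start (3,-3,-1) = (f(1,0),f(0,1),f(1,1))
replace slot 2: 2·(3+(-1)) − (-3) = 7 → (3,7,-1)
replace slot 3: 2·(3+7) − (-1) = 21 → (3,7,21)
replace slot 1: 2·(7+21) − 3 = 53 → (53,7,21)
replace slot 2: 2·(53+21) − 7 = 141 → (53,141,21)

53,141,21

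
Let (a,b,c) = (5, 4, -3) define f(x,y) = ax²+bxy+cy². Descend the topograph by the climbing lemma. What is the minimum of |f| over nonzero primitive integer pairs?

river: ρ → (-3,8,1)
river: ρ → (1,8,-3)
river: ρ → (-3,4,5)
river: ρ → (5,6,-2)
river: ρ → (-2,6,5)
river: ρ → (5,4,-3)
closes: descent 0, river 6
min |a| on river = 1

1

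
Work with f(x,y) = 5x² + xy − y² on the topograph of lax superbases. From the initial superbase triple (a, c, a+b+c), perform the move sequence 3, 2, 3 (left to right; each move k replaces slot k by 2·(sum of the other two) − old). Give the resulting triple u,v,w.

start (5,-1,5) = (f(1,0),f(0,1),f(1,1))
replace slot 3: 2·(5+(-1)) − 5 = 3 → (5,-1,3)
replace slot 2: 2·(5+3) − (-1) = 17 → (5,17,3)
replace slot 3: 2·(5+17) − 3 = 41 → (5,17,41)

5,17,41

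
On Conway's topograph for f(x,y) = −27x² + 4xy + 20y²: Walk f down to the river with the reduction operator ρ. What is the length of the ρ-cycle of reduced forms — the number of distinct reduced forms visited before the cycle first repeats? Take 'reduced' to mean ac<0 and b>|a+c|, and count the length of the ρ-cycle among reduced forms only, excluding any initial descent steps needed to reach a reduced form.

D = 2176, ⌊√D⌋ = 46
descent: ρ → (20,36,-11)  [lands on river]
river: ρ → (-11,30,29)
river: ρ → (29,28,-12)
river: ρ → (-12,44,5)
river: ρ → (5,46,-3)
river: ρ → (-3,44,20)
ρ-cycle length = 6 (tail of 1 descent step not counted)

6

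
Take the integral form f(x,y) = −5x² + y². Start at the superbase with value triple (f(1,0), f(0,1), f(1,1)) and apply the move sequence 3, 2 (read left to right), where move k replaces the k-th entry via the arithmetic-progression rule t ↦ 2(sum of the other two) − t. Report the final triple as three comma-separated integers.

start (-5,1,-4) = (f(1,0),f(0,1),f(1,1))
replace slot 3: 2·((-5)+1) − (-4) = -4 → (-5,1,-4)
replace slot 2: 2·((-5)+(-4)) − 1 = -19 → (-5,-19,-4)

-5,-19,-4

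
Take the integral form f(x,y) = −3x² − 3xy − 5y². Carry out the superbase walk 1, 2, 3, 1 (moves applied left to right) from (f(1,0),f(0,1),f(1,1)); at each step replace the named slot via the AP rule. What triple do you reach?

start (-3,-5,-11) = (f(1,0),f(0,1),f(1,1))
replace slot 1: 2·((-5)+(-11)) − (-3) = -29 → (-29,-5,-11)
replace slot 2: 2·((-29)+(-11)) − (-5) = -75 → (-29,-75,-11)
replace slot 3: 2·((-29)+(-75)) − (-11) = -197 → (-29,-75,-197)
replace slot 1: 2·((-75)+(-197)) − (-29) = -515 → (-515,-75,-197)

-515,-75,-197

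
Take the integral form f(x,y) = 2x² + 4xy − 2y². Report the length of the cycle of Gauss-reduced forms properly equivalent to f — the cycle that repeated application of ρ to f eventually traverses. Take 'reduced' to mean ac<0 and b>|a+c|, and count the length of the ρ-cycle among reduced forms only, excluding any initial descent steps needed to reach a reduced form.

D = 32, ⌊√D⌋ = 5
river: ρ → (-2,4,2)
river: ρ → (2,4,-2)
ρ-cycle length = 2 (tail of 0 descent steps not counted)

2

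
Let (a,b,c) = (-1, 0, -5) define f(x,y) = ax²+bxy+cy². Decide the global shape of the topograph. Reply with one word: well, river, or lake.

D = b²−4ac = 0² − 4·(-1)·(-5) = -20
D < 0 ⇒ definite ⇒ every region one sign ⇒ single well

well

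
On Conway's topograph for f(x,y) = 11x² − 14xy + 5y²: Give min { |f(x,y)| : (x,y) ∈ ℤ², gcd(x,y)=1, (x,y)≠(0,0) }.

translate: b→8 (≡-14 mod 22), so (11,-14,5)→(11,8,2)
flip: (11,8,2)→(2,-8,11)
translate: b→0 (≡-8 mod 4), so (2,-8,11)→(2,0,3)
reduced (well bottom): (2,0,3) with a≤c, −a<b≤a
well minimum = a = 2

2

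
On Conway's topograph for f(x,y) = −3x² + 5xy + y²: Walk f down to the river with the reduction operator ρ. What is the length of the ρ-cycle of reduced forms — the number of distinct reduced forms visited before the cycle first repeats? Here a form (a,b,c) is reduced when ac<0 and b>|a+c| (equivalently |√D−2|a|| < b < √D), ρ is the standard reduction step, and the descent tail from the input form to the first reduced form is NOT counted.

D = 37, ⌊√D⌋ = 6
river: ρ → (1,5,-3)
river: ρ → (-3,1,3)
river: ρ → (3,5,-1)
river: ρ → (-1,5,3)
river: ρ → (3,1,-3)
river: ρ → (-3,5,1)
ρ-cycle length = 6 (tail of 0 descent steps not counted)

6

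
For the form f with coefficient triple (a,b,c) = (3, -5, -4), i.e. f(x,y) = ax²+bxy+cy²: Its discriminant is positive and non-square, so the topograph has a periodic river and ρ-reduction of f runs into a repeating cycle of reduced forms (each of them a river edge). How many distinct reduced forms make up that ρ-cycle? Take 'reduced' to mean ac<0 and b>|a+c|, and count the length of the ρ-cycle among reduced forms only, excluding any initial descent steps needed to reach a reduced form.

D = 73, ⌊√D⌋ = 8
descent: ρ → (-4,5,3)  [lands on river]
river: ρ → (3,7,-2)
river: ρ → (-2,5,6)
river: ρ → (6,7,-1)
river: ρ → (-1,7,6)
river: ρ → (6,5,-2)
river: ρ → (-2,7,3)
river: ρ → (3,5,-4)
river: ρ → (-4,3,4)
river: ρ → (4,5,-3)
river: ρ → (-3,7,2)
river: ρ → (2,5,-6)
river: ρ → (-6,7,1)
river: ρ → (1,7,-6)
river: ρ → (-6,5,2)
river: ρ → (2,7,-3)
river: ρ → (-3,5,4)
river: ρ → (4,3,-4)
ρ-cycle length = 18 (tail of 1 descent step not counted)

18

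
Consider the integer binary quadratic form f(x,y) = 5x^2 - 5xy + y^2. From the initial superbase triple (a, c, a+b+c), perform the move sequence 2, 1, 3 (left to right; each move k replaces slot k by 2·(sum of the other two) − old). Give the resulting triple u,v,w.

start (5,1,1) = (f(1,0),f(0,1),f(1,1))
replace slot 2: 2·(5+1) − 1 = 11 → (5,11,1)
replace slot 1: 2·(11+1) − 5 = 19 → (19,11,1)
replace slot 3: 2·(19+11) − 1 = 59 → (19,11,59)

19,11,59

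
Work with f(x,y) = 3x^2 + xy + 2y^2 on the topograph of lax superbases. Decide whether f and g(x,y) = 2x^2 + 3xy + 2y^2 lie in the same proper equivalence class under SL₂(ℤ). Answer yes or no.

D₁ = -23, D₂ = -7
discriminants differ ⇒ not SL₂(ℤ)-equivalent

no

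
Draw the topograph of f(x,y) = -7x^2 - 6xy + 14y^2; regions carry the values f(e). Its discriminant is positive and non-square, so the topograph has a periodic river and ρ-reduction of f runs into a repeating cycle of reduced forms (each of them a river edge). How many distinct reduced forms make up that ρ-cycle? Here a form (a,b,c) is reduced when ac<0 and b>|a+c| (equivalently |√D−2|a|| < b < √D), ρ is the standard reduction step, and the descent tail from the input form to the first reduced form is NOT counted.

D = 428, ⌊√D⌋ = 20
descent: ρ → (14,6,-7)
descent: ρ → (-7,8,13)  [lands on river]
river: ρ → (13,18,-2)
river: ρ → (-2,18,13)
river: ρ → (13,8,-7)
river: ρ → (-7,20,1)
river: ρ → (1,20,-7)
ρ-cycle length = 6 (tail of 2 descent steps not counted)

6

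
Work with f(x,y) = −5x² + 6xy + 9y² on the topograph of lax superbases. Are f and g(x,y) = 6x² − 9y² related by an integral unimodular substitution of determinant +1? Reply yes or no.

D₁ = 216, D₂ = 216
river cycle of f (length 6): (9, 12, -2), (-2, 12, 9), (9, 6, -5), (-5, 14, 1), (1, 14, -5), (-5, 6, 9)
river cycle of g (length 2): (6, 12, -3), (-3, 12, 6)
cycles differ ⇒ inequivalent

no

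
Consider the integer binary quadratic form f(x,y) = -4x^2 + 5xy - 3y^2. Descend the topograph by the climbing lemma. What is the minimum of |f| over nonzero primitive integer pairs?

translate: b→3 (≡-5 mod 8), so (4,-5,3)→(4,3,2)
flip: (4,3,2)→(2,-3,4)
translate: b→1 (≡-3 mod 4), so (2,-3,4)→(2,1,3)
reduced (well bottom): (2,1,3) with a≤c, −a<b≤a
well minimum |f| = |-2| = 2 (negative-definite)

2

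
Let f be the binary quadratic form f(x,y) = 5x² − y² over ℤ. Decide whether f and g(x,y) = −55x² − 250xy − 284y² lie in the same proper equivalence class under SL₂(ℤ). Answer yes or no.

D₁ = 20, D₂ = 20
river cycle of f (length 2): (-1, 4, 1), (1, 4, -1)
river cycle of g (length 2): (1, 4, -1), (-1, 4, 1)
cycles coincide ⇒ equivalent

yes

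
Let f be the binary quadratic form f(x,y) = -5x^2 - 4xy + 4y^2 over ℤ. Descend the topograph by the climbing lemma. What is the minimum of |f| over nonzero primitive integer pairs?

descent: ρ → (4,4,-5)  [lands on river]
river: ρ → (-5,6,3)
river: ρ → (3,6,-5)
river: ρ → (-5,4,4)
closes: descent 1, river 4
min |a| on river = 3

3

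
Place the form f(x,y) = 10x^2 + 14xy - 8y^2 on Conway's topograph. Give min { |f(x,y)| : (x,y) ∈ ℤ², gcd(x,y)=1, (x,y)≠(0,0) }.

river: ρ → (-8,18,6)
river: ρ → (6,18,-8)
river: ρ → (-8,14,10)
river: ρ → (10,6,-12)
river: ρ → (-12,18,4)
river: ρ → (4,22,-2)
river: ρ → (-2,22,4)
river: ρ → (4,18,-12)
river: ρ → (-12,6,10)
river: ρ → (10,14,-8)
closes: descent 0, river 10
min |a| on river = 2

2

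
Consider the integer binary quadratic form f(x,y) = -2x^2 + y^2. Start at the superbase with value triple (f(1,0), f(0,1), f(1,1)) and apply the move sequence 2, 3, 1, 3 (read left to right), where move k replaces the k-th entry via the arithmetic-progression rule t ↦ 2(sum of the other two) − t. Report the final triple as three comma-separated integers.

start (-2,1,-1) = (f(1,0),f(0,1),f(1,1))
replace slot 2: 2·((-2)+(-1)) − 1 = -7 → (-2,-7,-1)
replace slot 3: 2·((-2)+(-7)) − (-1) = -17 → (-2,-7,-17)
replace slot 1: 2·((-7)+(-17)) − (-2) = -46 → (-46,-7,-17)
replace slot 3: 2·((-46)+(-7)) − (-17) = -89 → (-46,-7,-89)

-46,-7,-89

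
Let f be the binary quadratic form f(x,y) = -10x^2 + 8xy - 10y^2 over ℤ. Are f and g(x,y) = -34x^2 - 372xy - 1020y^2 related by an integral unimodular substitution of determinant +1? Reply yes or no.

D₁ = -336, D₂ = -336
f is negative-definite; reduce −f:
−f: flip: (10,-8,10)→(10,8,10)
−f: reduced (well bottom): (10,8,10) with a≤c, −a<b≤a
flip sign back: reduced form of f is (-10,-8,-10)
g is negative-definite; reduce −g:
−g: translate: b→32 (≡372 mod 68), so (34,372,1020)→(34,32,10)
−g: flip: (34,32,10)→(10,-32,34)
−g: translate: b→8 (≡-32 mod 20), so (10,-32,34)→(10,8,10)
−g: reduced (well bottom): (10,8,10) with a≤c, −a<b≤a
flip sign back: reduced form of g is (-10,-8,-10)
reduced forms (-10, -8, -10) vs (-10, -8, -10) ⇒ equivalent

yes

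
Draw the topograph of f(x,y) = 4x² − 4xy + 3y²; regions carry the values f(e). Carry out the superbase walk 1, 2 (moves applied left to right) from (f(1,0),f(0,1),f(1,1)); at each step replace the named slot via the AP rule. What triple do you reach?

start (4,3,3) = (f(1,0),f(0,1),f(1,1))
replace slot 1: 2·(3+3) − 4 = 8 → (8,3,3)
replace slot 2: 2·(8+3) − 3 = 19 → (8,19,3)

8,19,3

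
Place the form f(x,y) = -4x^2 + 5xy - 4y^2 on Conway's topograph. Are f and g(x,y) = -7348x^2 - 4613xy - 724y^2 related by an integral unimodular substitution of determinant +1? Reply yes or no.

D₁ = -39, D₂ = -39
f is negative-definite; reduce −f:
−f: translate: b→3 (≡-5 mod 8), so (4,-5,4)→(4,3,3)
−f: flip: (4,3,3)→(3,-3,4)
−f: translate: b→3 (≡-3 mod 6), so (3,-3,4)→(3,3,4)
−f: reduced (well bottom): (3,3,4) with a≤c, −a<b≤a
flip sign back: reduced form of f is (-3,-3,-4)
g is negative-definite; reduce −g:
−g: flip: (7348,4613,724)→(724,-4613,7348)
−g: translate: b→-269 (≡-4613 mod 1448), so (724,-4613,7348)→(724,-269,25)
−g: flip: (724,-269,25)→(25,269,724)
−g: translate: b→19 (≡269 mod 50), so (25,269,724)→(25,19,4)
−g: flip: (25,19,4)→(4,-19,25)
−g: translate: b→-3 (≡-19 mod 8), so (4,-19,25)→(4,-3,3)
−g: flip: (4,-3,3)→(3,3,4)
−g: reduced (well bottom): (3,3,4) with a≤c, −a<b≤a
flip sign back: reduced form of g is (-3,-3,-4)
reduced forms (-3, -3, -4) vs (-3, -3, -4) ⇒ equivalent

yes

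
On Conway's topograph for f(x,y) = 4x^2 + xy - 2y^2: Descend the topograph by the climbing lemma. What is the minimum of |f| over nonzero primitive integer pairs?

descent: ρ → (-2,3,3)  [lands on river]
river: ρ → (3,3,-2)
river: ρ → (-2,5,1)
river: ρ → (1,5,-2)
closes: descent 1, river 4
min |a| on river = 1

1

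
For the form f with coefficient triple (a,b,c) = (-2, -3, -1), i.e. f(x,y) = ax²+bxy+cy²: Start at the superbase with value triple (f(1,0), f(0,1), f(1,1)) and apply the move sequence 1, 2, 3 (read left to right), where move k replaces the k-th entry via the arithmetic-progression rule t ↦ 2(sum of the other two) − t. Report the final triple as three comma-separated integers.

start (-2,-1,-6) = (f(1,0),f(0,1),f(1,1))
replace slot 1: 2·((-1)+(-6)) − (-2) = -12 → (-12,-1,-6)
replace slot 2: 2·((-12)+(-6)) − (-1) = -35 → (-12,-35,-6)
replace slot 3: 2·((-12)+(-35)) − (-6) = -88 → (-12,-35,-88)

-12,-35,-88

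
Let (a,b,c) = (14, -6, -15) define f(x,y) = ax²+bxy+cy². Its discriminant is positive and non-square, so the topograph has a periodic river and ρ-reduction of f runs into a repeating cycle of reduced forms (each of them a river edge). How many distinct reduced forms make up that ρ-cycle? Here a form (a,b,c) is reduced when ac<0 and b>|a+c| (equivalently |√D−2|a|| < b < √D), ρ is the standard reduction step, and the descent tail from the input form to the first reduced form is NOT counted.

D = 876, ⌊√D⌋ = 29
descent: ρ → (-15,6,14)  [lands on river]
river: ρ → (14,22,-7)
river: ρ → (-7,20,17)
river: ρ → (17,14,-10)
river: ρ → (-10,26,5)
river: ρ → (5,24,-15)
ρ-cycle length = 6 (tail of 1 descent step not counted)

6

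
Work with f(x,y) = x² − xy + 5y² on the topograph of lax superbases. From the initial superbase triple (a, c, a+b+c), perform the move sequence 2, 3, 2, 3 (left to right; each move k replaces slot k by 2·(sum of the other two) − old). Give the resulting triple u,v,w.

start (1,5,5) = (f(1,0),f(0,1),f(1,1))
replace slot 2: 2·(1+5) − 5 = 7 → (1,7,5)
replace slot 3: 2·(1+7) − 5 = 11 → (1,7,11)
replace slot 2: 2·(1+11) − 7 = 17 → (1,17,11)
replace slot 3: 2·(1+17) − 11 = 25 → (1,17,25)

1,17,25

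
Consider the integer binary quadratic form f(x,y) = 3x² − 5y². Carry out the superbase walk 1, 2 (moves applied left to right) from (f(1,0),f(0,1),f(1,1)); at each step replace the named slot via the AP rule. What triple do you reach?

start (3,-5,-2) = (f(1,0),f(0,1),f(1,1))
replace slot 1: 2·((-5)+(-2)) − 3 = -17 → (-17,-5,-2)
replace slot 2: 2·((-17)+(-2)) − (-5) = -33 → (-17,-33,-2)

-17,-33,-2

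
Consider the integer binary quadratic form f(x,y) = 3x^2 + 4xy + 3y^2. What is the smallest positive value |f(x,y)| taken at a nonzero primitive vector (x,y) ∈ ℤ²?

translate: b→-2 (≡4 mod 6), so (3,4,3)→(3,-2,2)
flip: (3,-2,2)→(2,2,3)
reduced (well bottom): (2,2,3) with a≤c, −a<b≤a
well minimum = a = 2

2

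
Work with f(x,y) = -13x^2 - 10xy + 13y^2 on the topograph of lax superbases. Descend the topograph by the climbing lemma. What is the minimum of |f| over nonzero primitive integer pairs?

descent: ρ → (13,10,-13)  [lands on river]
river: ρ → (-13,16,10)
river: ρ → (10,24,-5)
river: ρ → (-5,26,5)
river: ρ → (5,24,-10)
river: ρ → (-10,16,13)
closes: descent 1, river 6
min |a| on river = 5

5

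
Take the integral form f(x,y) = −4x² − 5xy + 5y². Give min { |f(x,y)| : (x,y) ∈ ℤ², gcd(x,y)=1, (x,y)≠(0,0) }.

descent: ρ → (5,5,-4)  [lands on river]
river: ρ → (-4,3,6)
river: ρ → (6,9,-1)
river: ρ → (-1,9,6)
river: ρ → (6,3,-4)
river: ρ → (-4,5,5)
closes: descent 1, river 6
min |a| on river = 1

1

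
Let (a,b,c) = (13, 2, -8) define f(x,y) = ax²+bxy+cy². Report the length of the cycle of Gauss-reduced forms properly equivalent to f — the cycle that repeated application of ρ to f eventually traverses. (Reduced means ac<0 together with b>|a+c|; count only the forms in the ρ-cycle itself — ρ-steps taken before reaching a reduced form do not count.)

D = 420, ⌊√D⌋ = 20
descent: ρ → (-8,14,7)  [lands on river]
river: ρ → (7,14,-8)
river: ρ → (-8,18,3)
river: ρ → (3,18,-8)
ρ-cycle length = 4 (tail of 1 descent step not counted)

4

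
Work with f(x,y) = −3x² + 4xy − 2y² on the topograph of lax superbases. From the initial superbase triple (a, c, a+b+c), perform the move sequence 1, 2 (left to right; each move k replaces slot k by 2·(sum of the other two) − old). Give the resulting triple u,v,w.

start (-3,-2,-1) = (f(1,0),f(0,1),f(1,1))
replace slot 1: 2·((-2)+(-1)) − (-3) = -3 → (-3,-2,-1)
replace slot 2: 2·((-3)+(-1)) − (-2) = -6 → (-3,-6,-1)

-3,-6,-1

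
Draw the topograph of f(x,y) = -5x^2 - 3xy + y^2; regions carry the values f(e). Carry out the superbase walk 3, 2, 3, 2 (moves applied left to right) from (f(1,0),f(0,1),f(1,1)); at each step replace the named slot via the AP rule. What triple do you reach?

start (-5,1,-7) = (f(1,0),f(0,1),f(1,1))
replace slot 3: 2·((-5)+1) − (-7) = -1 → (-5,1,-1)
replace slot 2: 2·((-5)+(-1)) − 1 = -13 → (-5,-13,-1)
replace slot 3: 2·((-5)+(-13)) − (-1) = -35 → (-5,-13,-35)
replace slot 2: 2·((-5)+(-35)) − (-13) = -67 → (-5,-67,-35)

-5,-67,-35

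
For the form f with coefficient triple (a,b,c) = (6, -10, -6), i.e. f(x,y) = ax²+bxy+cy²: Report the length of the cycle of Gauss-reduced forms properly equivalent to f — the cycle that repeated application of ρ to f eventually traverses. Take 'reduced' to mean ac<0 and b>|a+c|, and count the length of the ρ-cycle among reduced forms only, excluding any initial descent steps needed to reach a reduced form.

D = 244, ⌊√D⌋ = 15
descent: ρ → (-6,10,6)  [lands on river]
river: ρ → (6,14,-2)
river: ρ → (-2,14,6)
river: ρ → (6,10,-6)
river: ρ → (-6,14,2)
river: ρ → (2,14,-6)
ρ-cycle length = 6 (tail of 1 descent step not counted)

6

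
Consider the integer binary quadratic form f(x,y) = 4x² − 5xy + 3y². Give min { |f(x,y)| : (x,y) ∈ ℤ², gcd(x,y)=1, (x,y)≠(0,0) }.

translate: b→3 (≡-5 mod 8), so (4,-5,3)→(4,3,2)
flip: (4,3,2)→(2,-3,4)
translate: b→1 (≡-3 mod 4), so (2,-3,4)→(2,1,3)
reduced (well bottom): (2,1,3) with a≤c, −a<b≤a
well minimum = a = 2

2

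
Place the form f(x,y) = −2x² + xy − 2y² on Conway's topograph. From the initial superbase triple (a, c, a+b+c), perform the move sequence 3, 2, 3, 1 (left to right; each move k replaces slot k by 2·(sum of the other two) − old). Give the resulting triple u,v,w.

start (-2,-2,-3) = (f(1,0),f(0,1),f(1,1))
replace slot 3: 2·((-2)+(-2)) − (-3) = -5 → (-2,-2,-5)
replace slot 2: 2·((-2)+(-5)) − (-2) = -12 → (-2,-12,-5)
replace slot 3: 2·((-2)+(-12)) − (-5) = -23 → (-2,-12,-23)
replace slot 1: 2·((-12)+(-23)) − (-2) = -68 → (-68,-12,-23)

-68,-12,-23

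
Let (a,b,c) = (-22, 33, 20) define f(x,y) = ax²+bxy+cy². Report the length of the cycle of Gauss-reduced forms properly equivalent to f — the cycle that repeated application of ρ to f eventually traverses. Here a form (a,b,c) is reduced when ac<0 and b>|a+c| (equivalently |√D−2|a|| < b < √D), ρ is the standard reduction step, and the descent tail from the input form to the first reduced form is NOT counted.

D = 2849, ⌊√D⌋ = 53
river: ρ → (20,47,-8)
river: ρ → (-8,49,14)
river: ρ → (14,35,-29)
river: ρ → (-29,23,20)
river: ρ → (20,17,-32)
river: ρ → (-32,47,5)
river: ρ → (5,53,-2)
river: ρ → (-2,51,31)
river: ρ → (31,11,-22)
river: ρ → (-22,33,20)
ρ-cycle length = 10 (tail of 0 descent steps not counted)

10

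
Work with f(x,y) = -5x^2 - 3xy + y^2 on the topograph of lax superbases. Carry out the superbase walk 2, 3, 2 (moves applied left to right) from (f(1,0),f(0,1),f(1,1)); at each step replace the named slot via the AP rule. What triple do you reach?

start (-5,1,-7) = (f(1,0),f(0,1),f(1,1))
replace slot 2: 2·((-5)+(-7)) − 1 = -25 → (-5,-25,-7)
replace slot 3: 2·((-5)+(-25)) − (-7) = -53 → (-5,-25,-53)
replace slot 2: 2·((-5)+(-53)) − (-25) = -91 → (-5,-91,-53)

-5,-91,-53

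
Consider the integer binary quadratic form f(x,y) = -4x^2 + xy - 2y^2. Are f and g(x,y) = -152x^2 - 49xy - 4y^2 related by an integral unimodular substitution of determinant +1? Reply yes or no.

D₁ = -31, D₂ = -31
f is negative-definite; reduce −f:
−f: flip: (4,-1,2)→(2,1,4)
−f: reduced (well bottom): (2,1,4) with a≤c, −a<b≤a
flip sign back: reduced form of f is (-2,-1,-4)
g is negative-definite; reduce −g:
−g: flip: (152,49,4)→(4,-49,152)
−g: translate: b→-1 (≡-49 mod 8), so (4,-49,152)→(4,-1,2)
−g: flip: (4,-1,2)→(2,1,4)
−g: reduced (well bottom): (2,1,4) with a≤c, −a<b≤a
flip sign back: reduced form of g is (-2,-1,-4)
reduced forms (-2, -1, -4) vs (-2, -1, -4) ⇒ equivalent

yes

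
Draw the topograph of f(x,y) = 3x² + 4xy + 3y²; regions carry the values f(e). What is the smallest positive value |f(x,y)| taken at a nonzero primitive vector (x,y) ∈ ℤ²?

translate: b→-2 (≡4 mod 6), so (3,4,3)→(3,-2,2)
flip: (3,-2,2)→(2,2,3)
reduced (well bottom): (2,2,3) with a≤c, −a<b≤a
well minimum = a = 2

2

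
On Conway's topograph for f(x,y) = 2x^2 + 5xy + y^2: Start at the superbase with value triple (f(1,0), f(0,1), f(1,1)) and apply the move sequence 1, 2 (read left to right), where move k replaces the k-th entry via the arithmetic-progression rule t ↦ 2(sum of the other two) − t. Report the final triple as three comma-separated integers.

start (2,1,8) = (f(1,0),f(0,1),f(1,1))
replace slot 1: 2·(1+8) − 2 = 16 → (16,1,8)
replace slot 2: 2·(16+8) − 1 = 47 → (16,47,8)

16,47,8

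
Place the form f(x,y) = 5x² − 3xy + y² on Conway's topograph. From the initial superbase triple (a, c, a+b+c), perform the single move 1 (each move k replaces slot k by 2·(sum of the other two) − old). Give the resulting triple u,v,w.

start (5,1,3) = (f(1,0),f(0,1),f(1,1))
replace slot 1: 2·(1+3) − 5 = 3 → (3,1,3)

3,1,3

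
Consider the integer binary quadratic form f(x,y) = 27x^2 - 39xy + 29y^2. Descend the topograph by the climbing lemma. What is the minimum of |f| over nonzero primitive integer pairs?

translate: b→15 (≡-39 mod 54), so (27,-39,29)→(27,15,17)
flip: (27,15,17)→(17,-15,27)
reduced (well bottom): (17,-15,27) with a≤c, −a<b≤a
well minimum = a = 17

17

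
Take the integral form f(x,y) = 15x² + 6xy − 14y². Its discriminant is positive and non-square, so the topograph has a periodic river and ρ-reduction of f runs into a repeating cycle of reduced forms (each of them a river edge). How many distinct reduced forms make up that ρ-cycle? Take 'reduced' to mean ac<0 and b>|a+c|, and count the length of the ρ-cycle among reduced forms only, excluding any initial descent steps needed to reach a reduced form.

D = 876, ⌊√D⌋ = 29
river: ρ → (-14,22,7)
river: ρ → (7,20,-17)
river: ρ → (-17,14,10)
river: ρ → (10,26,-5)
river: ρ → (-5,24,15)
river: ρ → (15,6,-14)
ρ-cycle length = 6 (tail of 0 descent steps not counted)

6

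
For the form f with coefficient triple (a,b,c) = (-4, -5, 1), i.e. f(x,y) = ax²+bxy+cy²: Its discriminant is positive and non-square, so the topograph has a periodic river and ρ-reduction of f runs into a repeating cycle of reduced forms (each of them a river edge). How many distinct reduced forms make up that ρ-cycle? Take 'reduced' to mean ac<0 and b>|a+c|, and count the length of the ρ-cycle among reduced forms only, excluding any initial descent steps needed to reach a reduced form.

D = 41, ⌊√D⌋ = 6
descent: ρ → (1,5,-4)  [lands on river]
river: ρ → (-4,3,2)
river: ρ → (2,5,-2)
river: ρ → (-2,3,4)
river: ρ → (4,5,-1)
river: ρ → (-1,5,4)
river: ρ → (4,3,-2)
river: ρ → (-2,5,2)
river: ρ → (2,3,-4)
river: ρ → (-4,5,1)
ρ-cycle length = 10 (tail of 1 descent step not counted)

10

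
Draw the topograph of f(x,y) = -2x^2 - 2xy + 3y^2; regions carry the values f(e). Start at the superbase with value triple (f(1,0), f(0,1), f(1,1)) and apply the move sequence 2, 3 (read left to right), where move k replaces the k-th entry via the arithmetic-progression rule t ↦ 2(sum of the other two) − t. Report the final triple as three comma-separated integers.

start (-2,3,-1) = (f(1,0),f(0,1),f(1,1))
replace slot 2: 2·((-2)+(-1)) − 3 = -9 → (-2,-9,-1)
replace slot 3: 2·((-2)+(-9)) − (-1) = -21 → (-2,-9,-21)

-2,-9,-21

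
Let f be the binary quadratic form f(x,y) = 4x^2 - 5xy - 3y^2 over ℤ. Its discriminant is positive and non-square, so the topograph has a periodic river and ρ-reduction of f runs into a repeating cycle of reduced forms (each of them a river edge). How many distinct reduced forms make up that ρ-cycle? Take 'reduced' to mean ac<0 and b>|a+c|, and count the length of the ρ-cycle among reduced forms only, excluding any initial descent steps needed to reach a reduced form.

D = 73, ⌊√D⌋ = 8
descent: ρ → (-3,5,4)  [lands on river]
river: ρ → (4,3,-4)
river: ρ → (-4,5,3)
river: ρ → (3,7,-2)
river: ρ → (-2,5,6)
river: ρ → (6,7,-1)
river: ρ → (-1,7,6)
river: ρ → (6,5,-2)
river: ρ → (-2,7,3)
river: ρ → (3,5,-4)
river: ρ → (-4,3,4)
river: ρ → (4,5,-3)
river: ρ → (-3,7,2)
river: ρ → (2,5,-6)
river: ρ → (-6,7,1)
river: ρ → (1,7,-6)
river: ρ → (-6,5,2)
river: ρ → (2,7,-3)
ρ-cycle length = 18 (tail of 1 descent step not counted)

18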